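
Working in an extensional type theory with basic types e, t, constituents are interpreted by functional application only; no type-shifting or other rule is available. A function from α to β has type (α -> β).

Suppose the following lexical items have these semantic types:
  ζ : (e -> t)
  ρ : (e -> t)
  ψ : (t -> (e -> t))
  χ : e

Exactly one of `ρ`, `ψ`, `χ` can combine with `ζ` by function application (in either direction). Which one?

χ

ρ : (e -> t) — does not combine with ζ.
ψ : (t -> (e -> t)) — does not combine with ζ.
χ — combines: ζ : (e -> t) takes χ : e as argument, giving t.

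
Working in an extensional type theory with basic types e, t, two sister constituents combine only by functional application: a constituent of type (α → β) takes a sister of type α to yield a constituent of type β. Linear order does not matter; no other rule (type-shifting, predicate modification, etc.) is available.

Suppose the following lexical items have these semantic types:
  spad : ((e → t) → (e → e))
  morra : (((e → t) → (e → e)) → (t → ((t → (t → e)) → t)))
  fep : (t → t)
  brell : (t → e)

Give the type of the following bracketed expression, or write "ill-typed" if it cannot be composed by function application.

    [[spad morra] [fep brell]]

At [spad morra], morra : (((e → t) → (e → e)) → (t → ((t → (t → e)) → t))) takes spad : ((e → t) → (e → e)), giving (t → ((t → (t → e)) → t)).
At [fep brell]: neither (t → t) nor (t → e) can take the other as argument; the node is ill-typed.

ill-typed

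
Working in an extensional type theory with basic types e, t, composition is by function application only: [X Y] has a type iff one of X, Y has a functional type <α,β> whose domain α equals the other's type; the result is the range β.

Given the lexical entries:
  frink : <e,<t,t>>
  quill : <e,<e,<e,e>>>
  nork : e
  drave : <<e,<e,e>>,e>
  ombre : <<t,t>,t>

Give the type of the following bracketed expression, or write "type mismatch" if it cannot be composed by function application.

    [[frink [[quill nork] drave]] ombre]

t

[quill nork] — quill of type <e,<e,<e,e>>> combines with nork of type e: type <e,<e,e>>.
[[quill nork] drave] — drave of type <<e,<e,e>>,e> combines with [quill nork] of type <e,<e,e>>: type e.
[frink [[quill nork] drave]] — frink of type <e,<t,t>> combines with [[quill nork] drave] of type e: type <t,t>.
[[frink [[quill nork] drave]] ombre] — ombre of type <<t,t>,t> combines with [frink [[quill nork] drave]] of type <t,t>: type t.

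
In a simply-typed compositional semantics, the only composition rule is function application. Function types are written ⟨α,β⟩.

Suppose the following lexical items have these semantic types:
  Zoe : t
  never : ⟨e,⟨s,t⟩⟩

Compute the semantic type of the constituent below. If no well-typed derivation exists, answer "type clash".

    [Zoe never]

type clash

[Zoe never]: t and ⟨e,⟨s,t⟩⟩ cannot combine by function application — type clash.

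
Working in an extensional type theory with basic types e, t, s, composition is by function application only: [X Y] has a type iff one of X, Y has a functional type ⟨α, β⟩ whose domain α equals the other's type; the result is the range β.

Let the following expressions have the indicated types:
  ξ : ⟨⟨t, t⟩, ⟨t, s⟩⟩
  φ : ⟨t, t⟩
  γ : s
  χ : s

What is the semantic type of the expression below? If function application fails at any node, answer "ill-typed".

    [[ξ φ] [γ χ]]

ill-typed

[ξ φ]: ξ is ⟨⟨t, t⟩, ⟨t, s⟩⟩, φ is ⟨t, t⟩; result ⟨t, s⟩.
At [γ χ]: neither s nor s can take the other as argument; the node is ill-typed.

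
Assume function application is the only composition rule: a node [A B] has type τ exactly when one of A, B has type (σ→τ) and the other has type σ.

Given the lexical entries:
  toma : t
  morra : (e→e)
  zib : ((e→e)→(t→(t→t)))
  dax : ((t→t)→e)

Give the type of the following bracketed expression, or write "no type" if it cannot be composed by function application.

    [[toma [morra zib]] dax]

At [morra zib], zib : ((e→e)→(t→(t→t))) takes morra : (e→e), giving (t→(t→t)).
At [toma [morra zib]], [morra zib] : (t→(t→t)) takes toma : t, giving (t→t).
At [[toma [morra zib]] dax], dax : ((t→t)→e) takes [toma [morra zib]] : (t→t), giving e.

e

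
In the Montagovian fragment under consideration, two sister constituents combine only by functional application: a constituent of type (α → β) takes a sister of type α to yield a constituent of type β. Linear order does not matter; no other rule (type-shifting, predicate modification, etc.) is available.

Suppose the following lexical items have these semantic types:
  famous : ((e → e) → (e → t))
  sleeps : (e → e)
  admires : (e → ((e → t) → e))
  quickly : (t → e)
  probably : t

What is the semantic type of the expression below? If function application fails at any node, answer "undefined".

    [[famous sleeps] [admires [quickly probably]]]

e

[famous sleeps]: famous is ((e → e) → (e → t)), sleeps is (e → e); result (e → t).
[quickly probably]: quickly is (t → e), probably is t; result e.
[admires [quickly probably]]: admires is (e → ((e → t) → e)), [quickly probably] is e; result ((e → t) → e).
[[famous sleeps] [admires [quickly probably]]]: [admires [quickly probably]] is ((e → t) → e), [famous sleeps] is (e → t); result e.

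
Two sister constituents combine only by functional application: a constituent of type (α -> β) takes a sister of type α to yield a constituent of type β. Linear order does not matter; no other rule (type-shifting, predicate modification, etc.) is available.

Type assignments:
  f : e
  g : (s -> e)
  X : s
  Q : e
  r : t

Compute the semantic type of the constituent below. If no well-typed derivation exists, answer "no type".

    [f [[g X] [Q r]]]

[g X]: functor g : (s -> e), argument X : s; result e.
[Q r]: e with t — neither is a function whose domain matches the other; composition fails here.

no type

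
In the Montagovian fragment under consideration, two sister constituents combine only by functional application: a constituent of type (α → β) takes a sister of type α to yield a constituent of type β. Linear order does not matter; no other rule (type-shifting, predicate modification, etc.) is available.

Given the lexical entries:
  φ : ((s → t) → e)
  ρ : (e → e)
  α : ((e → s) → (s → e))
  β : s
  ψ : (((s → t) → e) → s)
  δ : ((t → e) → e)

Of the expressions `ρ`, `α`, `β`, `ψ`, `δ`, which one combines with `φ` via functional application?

ψ

ρ : (e → e) — neither side's domain matches the other.
α : ((e → s) → (s → e)) — neither side's domain matches the other.
β : s — neither side's domain matches the other.
ψ — combines: ψ : (((s → t) → e) → s) takes φ : ((s → t) → e) as argument, giving s.
δ : ((t → e) → e) — neither side's domain matches the other.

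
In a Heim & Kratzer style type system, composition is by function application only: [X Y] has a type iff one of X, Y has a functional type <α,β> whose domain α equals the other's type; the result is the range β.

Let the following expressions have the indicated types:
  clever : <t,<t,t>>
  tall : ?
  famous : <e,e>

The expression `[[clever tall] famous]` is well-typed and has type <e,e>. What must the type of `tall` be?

<<t,<t,t>>,<<e,e>,<e,e>>>

[[clever tall] famous] is required to be <e,e>. famous : <e,e> cannot yield <e,e> as functor, so [clever tall] : <<e,e>,<e,e>>.
[clever tall] is required to be <<e,e>,<e,e>>. clever : <t,<t,t>> cannot yield <<e,e>,<e,e>> as functor, so tall : <<t,<t,t>>,<<e,e>,<e,e>>>.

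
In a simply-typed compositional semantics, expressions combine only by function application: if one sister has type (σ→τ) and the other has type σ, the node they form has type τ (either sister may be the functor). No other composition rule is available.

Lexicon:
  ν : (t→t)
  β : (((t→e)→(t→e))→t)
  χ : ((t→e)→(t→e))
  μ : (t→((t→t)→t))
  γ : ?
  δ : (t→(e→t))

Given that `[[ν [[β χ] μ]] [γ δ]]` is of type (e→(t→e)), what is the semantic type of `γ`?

((t→(e→t))→(t→(e→(t→e))))

At [[ν [[β χ] μ]] [γ δ]] (required: (e→(t→e))): [ν [[β χ] μ]] is t, which is not a function with range (e→(t→e)); hence [γ δ] is the functor — type (t→(e→(t→e))).
At [γ δ] (required: (t→(e→(t→e)))): δ is (t→(e→t)), which is not a function with range (t→(e→(t→e))); hence γ is the functor — type ((t→(e→t))→(t→(e→(t→e)))).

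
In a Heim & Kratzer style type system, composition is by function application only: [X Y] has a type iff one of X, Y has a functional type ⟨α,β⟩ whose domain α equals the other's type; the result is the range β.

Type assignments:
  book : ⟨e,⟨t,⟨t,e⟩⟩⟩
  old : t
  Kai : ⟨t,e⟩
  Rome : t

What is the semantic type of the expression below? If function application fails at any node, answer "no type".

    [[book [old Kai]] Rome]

[old Kai] — Kai of type ⟨t,e⟩ combines with old of type t: type e.
[book [old Kai]] — book of type ⟨e,⟨t,⟨t,e⟩⟩⟩ combines with [old Kai] of type e: type ⟨t,⟨t,e⟩⟩.
[[book [old Kai]] Rome] — [book [old Kai]] of type ⟨t,⟨t,e⟩⟩ combines with Rome of type t: type ⟨t,e⟩.

⟨t,e⟩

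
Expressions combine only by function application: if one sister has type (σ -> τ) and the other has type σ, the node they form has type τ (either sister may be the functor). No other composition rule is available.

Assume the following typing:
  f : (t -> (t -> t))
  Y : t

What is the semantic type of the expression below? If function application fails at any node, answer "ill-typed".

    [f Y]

(t -> t)

[f Y] — f of type (t -> (t -> t)) combines with Y of type t: type (t -> t).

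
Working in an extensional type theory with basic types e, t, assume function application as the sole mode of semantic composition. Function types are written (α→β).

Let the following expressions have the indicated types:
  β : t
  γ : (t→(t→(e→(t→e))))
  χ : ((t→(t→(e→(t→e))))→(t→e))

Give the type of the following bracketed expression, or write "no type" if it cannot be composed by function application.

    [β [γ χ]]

e

[γ χ]: ((t→(t→(e→(t→e))))→(t→e)) applied to (t→(t→(e→(t→e)))) yields (t→e).
[β [γ χ]]: (t→e) applied to t yields e.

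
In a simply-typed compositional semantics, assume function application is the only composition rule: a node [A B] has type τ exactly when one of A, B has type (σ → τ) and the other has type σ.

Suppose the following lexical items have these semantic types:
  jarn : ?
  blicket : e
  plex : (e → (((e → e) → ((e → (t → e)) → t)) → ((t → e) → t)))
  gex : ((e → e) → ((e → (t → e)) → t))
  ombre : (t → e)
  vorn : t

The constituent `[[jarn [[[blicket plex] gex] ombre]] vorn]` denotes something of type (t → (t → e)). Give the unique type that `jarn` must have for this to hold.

(t → (t → (t → (t → e))))

For [[jarn [[[blicket plex] gex] ombre]] vorn] to have type (t → (t → e)) with vorn of type t, [jarn [[[blicket plex] gex] ombre]] must be the function: [jarn [[[blicket plex] gex] ombre]] : (t → (t → (t → e))).
For [jarn [[[blicket plex] gex] ombre]] to have type (t → (t → (t → e))) with [[[blicket plex] gex] ombre] of type t, jarn must be the function: jarn : (t → (t → (t → (t → e)))).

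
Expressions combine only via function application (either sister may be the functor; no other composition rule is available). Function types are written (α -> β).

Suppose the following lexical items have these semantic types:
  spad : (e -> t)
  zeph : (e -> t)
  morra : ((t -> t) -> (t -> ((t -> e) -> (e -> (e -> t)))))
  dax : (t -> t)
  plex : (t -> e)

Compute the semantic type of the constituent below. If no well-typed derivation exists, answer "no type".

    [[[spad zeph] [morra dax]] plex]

no type

[spad zeph]: (e -> t) with (e -> t) — neither is a function whose domain matches the other; composition fails here.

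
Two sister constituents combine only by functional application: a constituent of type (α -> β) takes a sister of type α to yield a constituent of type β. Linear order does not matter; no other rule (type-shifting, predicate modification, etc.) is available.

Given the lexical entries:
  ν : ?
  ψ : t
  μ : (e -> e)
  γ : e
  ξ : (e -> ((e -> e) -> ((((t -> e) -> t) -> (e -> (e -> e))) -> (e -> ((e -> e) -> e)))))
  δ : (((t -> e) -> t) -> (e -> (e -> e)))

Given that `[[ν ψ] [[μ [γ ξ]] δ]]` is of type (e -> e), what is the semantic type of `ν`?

(t -> ((e -> ((e -> e) -> e)) -> (e -> e)))

[[ν ψ] [[μ [γ ξ]] δ]] is required to be (e -> e). [[μ [γ ξ]] δ] : (e -> ((e -> e) -> e)) cannot yield (e -> e) as functor, so [ν ψ] : ((e -> ((e -> e) -> e)) -> (e -> e)).
[ν ψ] is required to be ((e -> ((e -> e) -> e)) -> (e -> e)). ψ : t cannot yield ((e -> ((e -> e) -> e)) -> (e -> e)) as functor, so ν : (t -> ((e -> ((e -> e) -> e)) -> (e -> e))).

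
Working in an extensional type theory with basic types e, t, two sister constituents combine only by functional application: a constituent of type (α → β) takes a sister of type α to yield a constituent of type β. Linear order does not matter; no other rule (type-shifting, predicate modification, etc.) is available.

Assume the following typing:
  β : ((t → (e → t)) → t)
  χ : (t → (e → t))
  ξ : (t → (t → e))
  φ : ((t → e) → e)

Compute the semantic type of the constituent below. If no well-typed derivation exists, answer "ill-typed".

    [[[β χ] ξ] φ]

e

At [β χ], β : ((t → (e → t)) → t) takes χ : (t → (e → t)), giving t.
At [[β χ] ξ], ξ : (t → (t → e)) takes [β χ] : t, giving (t → e).
At [[[β χ] ξ] φ], φ : ((t → e) → e) takes [[β χ] ξ] : (t → e), giving e.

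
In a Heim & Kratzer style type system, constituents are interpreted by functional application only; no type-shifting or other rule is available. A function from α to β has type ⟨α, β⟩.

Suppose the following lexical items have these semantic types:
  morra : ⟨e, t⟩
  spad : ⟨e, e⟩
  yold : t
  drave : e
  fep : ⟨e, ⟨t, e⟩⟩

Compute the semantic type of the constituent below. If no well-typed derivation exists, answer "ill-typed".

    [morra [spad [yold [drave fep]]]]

t

[drave fep] — fep of type ⟨e, ⟨t, e⟩⟩ combines with drave of type e: type ⟨t, e⟩.
[yold [drave fep]] — [drave fep] of type ⟨t, e⟩ combines with yold of type t: type e.
[spad [yold [drave fep]]] — spad of type ⟨e, e⟩ combines with [yold [drave fep]] of type e: type e.
[morra [spad [yold [drave fep]]]] — morra of type ⟨e, t⟩ combines with [spad [yold [drave fep]]] of type e: type t.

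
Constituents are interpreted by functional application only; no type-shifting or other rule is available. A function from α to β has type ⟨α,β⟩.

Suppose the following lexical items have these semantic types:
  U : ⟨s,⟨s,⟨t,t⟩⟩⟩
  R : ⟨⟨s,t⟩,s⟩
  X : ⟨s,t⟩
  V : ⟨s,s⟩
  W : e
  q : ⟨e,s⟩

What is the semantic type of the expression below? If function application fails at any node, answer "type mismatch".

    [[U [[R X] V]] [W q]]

⟨t,t⟩

[R X] — R of type ⟨⟨s,t⟩,s⟩ combines with X of type ⟨s,t⟩: type s.
[[R X] V] — V of type ⟨s,s⟩ combines with [R X] of type s: type s.
[U [[R X] V]] — U of type ⟨s,⟨s,⟨t,t⟩⟩⟩ combines with [[R X] V] of type s: type ⟨s,⟨t,t⟩⟩.
[W q] — q of type ⟨e,s⟩ combines with W of type e: type s.
[[U [[R X] V]] [W q]] — [U [[R X] V]] of type ⟨s,⟨t,t⟩⟩ combines with [W q] of type s: type ⟨t,t⟩.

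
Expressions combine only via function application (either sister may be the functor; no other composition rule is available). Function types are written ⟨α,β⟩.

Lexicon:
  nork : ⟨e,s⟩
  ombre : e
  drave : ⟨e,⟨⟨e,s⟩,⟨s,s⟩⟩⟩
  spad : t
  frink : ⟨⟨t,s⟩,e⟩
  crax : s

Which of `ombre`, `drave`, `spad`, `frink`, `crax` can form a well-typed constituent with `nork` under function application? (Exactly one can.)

ombre

ombre — combines: nork : ⟨e,s⟩ takes ombre : e as argument, giving s.
drave : ⟨e,⟨⟨e,s⟩,⟨s,s⟩⟩⟩ — does not combine with nork.
spad : t — does not combine with nork.
frink : ⟨⟨t,s⟩,e⟩ — does not combine with nork.
crax : s — does not combine with nork.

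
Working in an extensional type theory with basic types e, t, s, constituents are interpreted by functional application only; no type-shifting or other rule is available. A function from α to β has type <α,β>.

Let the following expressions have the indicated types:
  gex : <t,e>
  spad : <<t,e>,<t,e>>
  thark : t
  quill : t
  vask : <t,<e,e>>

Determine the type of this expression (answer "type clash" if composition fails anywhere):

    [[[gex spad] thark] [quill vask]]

[gex spad]: functor spad : <<t,e>,<t,e>>, argument gex : <t,e>; result <t,e>.
[[gex spad] thark]: functor [gex spad] : <t,e>, argument thark : t; result e.
[quill vask]: functor vask : <t,<e,e>>, argument quill : t; result <e,e>.
[[[gex spad] thark] [quill vask]]: functor [quill vask] : <e,e>, argument [[gex spad] thark] : e; result e.

e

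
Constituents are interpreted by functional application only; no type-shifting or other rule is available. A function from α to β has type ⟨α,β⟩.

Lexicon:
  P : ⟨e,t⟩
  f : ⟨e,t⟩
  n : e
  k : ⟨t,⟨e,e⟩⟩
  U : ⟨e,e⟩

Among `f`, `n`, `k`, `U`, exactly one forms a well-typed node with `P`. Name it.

f : ⟨e,t⟩ — neither side's domain matches the other.
n — combines: P : ⟨e,t⟩ takes n : e as argument, giving t.
k : ⟨t,⟨e,e⟩⟩ — neither side's domain matches the other.
U : ⟨e,e⟩ — neither side's domain matches the other.

n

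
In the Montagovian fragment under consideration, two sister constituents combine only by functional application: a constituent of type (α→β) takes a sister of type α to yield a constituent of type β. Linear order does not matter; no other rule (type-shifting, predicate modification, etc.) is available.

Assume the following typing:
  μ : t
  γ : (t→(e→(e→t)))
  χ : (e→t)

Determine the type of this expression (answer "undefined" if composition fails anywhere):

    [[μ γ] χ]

undefined

[μ γ]: (t→(e→(e→t))) applied to t yields (e→(e→t)).
At [[μ γ] χ]: neither (e→(e→t)) nor (e→t) can take the other as argument; the node is ill-typed.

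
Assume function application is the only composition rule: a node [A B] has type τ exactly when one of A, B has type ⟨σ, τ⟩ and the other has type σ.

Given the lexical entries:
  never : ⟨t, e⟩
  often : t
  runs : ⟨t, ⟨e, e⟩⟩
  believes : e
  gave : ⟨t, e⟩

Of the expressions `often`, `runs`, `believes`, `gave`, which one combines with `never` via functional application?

often — combines: never : ⟨t, e⟩ takes often : t as argument, giving e.
runs : ⟨t, ⟨e, e⟩⟩ — no; never wants t, and runs wants t.
believes : e — no; never wants t, and believes wants nothing (atomic).
gave : ⟨t, e⟩ — no; never wants t, and gave wants t.

often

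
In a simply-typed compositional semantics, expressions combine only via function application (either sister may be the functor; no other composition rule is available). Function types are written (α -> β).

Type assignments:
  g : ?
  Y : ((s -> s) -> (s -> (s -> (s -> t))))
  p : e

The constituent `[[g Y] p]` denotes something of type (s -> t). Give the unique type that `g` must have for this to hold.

[[g Y] p] is required to be (s -> t). p : e cannot yield (s -> t) as functor, so [g Y] : (e -> (s -> t)).
[g Y] is required to be (e -> (s -> t)). Y : ((s -> s) -> (s -> (s -> (s -> t)))) cannot yield (e -> (s -> t)) as functor, so g : (((s -> s) -> (s -> (s -> (s -> t)))) -> (e -> (s -> t))).

(((s -> s) -> (s -> (s -> (s -> t)))) -> (e -> (s -> t)))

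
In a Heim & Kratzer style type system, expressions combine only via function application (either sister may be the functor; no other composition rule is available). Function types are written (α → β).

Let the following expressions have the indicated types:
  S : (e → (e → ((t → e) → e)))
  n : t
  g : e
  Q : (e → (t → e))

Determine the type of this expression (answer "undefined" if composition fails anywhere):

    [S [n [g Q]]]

(e → ((t → e) → e))

[g Q]: Q is (e → (t → e)), g is e; result (t → e).
[n [g Q]]: [g Q] is (t → e), n is t; result e.
[S [n [g Q]]]: S is (e → (e → ((t → e) → e))), [n [g Q]] is e; result (e → ((t → e) → e)).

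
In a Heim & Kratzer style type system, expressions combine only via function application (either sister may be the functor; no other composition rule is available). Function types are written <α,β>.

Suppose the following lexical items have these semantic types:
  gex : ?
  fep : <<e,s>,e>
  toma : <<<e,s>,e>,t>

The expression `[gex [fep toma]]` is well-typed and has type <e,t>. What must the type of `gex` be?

<t,<e,t>>

At [gex [fep toma]] (required: <e,t>): [fep toma] is t, which is not a function with range <e,t>; hence gex is the functor — type <t,<e,t>>.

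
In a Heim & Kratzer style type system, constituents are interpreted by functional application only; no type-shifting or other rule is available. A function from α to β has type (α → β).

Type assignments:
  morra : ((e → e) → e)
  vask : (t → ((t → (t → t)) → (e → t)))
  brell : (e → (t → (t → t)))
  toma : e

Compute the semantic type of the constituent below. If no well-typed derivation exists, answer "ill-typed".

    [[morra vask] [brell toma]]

ill-typed

[morra vask]: ((e → e) → e) and (t → ((t → (t → t)) → (e → t))) cannot combine by function application — type clash.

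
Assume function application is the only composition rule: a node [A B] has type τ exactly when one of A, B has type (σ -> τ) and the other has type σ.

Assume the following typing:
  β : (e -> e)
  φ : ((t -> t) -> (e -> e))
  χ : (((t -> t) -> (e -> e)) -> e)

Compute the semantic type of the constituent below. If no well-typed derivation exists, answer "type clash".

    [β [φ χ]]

At [φ χ], χ : (((t -> t) -> (e -> e)) -> e) takes φ : ((t -> t) -> (e -> e)), giving e.
At [β [φ χ]], β : (e -> e) takes [φ χ] : e, giving e.

e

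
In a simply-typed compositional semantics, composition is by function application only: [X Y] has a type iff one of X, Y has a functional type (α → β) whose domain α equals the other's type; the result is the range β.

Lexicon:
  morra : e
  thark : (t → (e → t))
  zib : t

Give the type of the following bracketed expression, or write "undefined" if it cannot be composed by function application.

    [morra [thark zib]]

[thark zib]: functor thark : (t → (e → t)), argument zib : t; result (e → t).
[morra [thark zib]]: functor [thark zib] : (e → t), argument morra : e; result t.

t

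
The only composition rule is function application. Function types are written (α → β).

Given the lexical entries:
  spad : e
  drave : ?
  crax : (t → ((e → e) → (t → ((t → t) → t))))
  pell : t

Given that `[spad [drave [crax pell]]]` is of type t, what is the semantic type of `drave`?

At [spad [drave [crax pell]]] (required: t): spad is e, which is not a function with range t; hence [drave [crax pell]] is the functor — type (e → t).
At [drave [crax pell]] (required: (e → t)): [crax pell] is ((e → e) → (t → ((t → t) → t))), which is not a function with range (e → t); hence drave is the functor — type (((e → e) → (t → ((t → t) → t))) → (e → t)).

(((e → e) → (t → ((t → t) → t))) → (e → t))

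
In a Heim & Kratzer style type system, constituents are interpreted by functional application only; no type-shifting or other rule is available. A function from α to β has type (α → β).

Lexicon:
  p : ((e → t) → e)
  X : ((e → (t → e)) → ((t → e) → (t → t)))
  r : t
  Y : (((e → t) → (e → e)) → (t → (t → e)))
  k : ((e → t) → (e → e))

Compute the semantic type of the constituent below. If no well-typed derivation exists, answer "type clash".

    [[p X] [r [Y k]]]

[p X]: ((e → t) → e) with ((e → (t → e)) → ((t → e) → (t → t))) — neither is a function whose domain matches the other; composition fails here.

type clash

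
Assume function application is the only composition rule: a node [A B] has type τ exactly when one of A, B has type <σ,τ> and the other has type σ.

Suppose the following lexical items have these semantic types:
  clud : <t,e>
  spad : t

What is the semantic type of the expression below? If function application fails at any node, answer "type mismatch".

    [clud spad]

e

At [clud spad], clud : <t,e> takes spad : t, giving e.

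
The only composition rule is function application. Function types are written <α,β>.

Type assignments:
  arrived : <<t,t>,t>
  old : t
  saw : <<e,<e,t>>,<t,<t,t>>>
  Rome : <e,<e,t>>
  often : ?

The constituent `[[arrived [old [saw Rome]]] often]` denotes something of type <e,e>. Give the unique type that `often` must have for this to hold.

At [[arrived [old [saw Rome]]] often] (required: <e,e>): [arrived [old [saw Rome]]] is t, which is not a function with range <e,e>; hence often is the functor — type <t,<e,e>>.

<t,<e,e>>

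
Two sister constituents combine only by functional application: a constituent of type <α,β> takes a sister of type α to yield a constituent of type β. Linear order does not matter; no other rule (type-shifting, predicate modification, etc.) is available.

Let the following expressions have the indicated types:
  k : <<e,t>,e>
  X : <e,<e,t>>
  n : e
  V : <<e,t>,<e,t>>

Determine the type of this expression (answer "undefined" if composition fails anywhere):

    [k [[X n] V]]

At [X n], X : <e,<e,t>> takes n : e, giving <e,t>.
At [[X n] V], V : <<e,t>,<e,t>> takes [X n] : <e,t>, giving <e,t>.
At [k [[X n] V]], k : <<e,t>,e> takes [[X n] V] : <e,t>, giving e.

e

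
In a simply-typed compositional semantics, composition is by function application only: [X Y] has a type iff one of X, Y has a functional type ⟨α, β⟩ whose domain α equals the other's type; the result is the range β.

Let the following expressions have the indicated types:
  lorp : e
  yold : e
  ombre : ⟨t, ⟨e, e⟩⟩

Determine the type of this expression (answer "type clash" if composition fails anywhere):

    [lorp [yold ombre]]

[yold ombre]: e and ⟨t, ⟨e, e⟩⟩ cannot combine by function application — type clash.

type clash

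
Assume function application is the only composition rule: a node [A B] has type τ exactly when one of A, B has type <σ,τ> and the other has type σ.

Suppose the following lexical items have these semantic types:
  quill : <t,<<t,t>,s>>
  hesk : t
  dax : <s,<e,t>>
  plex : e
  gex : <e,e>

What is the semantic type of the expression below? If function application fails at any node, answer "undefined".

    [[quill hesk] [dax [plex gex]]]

[quill hesk] — quill of type <t,<<t,t>,s>> combines with hesk of type t: type <<t,t>,s>.
[plex gex] — gex of type <e,e> combines with plex of type e: type e.
[dax [plex gex]]: <s,<e,t>> and e cannot combine by function application — type clash.

undefined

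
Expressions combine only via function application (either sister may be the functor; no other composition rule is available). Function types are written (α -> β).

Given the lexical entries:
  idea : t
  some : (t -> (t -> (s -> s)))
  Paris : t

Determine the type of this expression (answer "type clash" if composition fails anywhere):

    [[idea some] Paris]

(s -> s)

[idea some] — some of type (t -> (t -> (s -> s))) combines with idea of type t: type (t -> (s -> s)).
[[idea some] Paris] — [idea some] of type (t -> (s -> s)) combines with Paris of type t: type (s -> s).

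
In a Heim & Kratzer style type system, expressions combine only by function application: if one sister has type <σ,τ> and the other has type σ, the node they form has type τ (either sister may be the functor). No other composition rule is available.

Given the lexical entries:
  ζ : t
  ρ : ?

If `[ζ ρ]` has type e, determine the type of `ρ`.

[ζ ρ] is required to be e. ζ : t cannot yield e as functor, so ρ : <t,e>.

<t,e>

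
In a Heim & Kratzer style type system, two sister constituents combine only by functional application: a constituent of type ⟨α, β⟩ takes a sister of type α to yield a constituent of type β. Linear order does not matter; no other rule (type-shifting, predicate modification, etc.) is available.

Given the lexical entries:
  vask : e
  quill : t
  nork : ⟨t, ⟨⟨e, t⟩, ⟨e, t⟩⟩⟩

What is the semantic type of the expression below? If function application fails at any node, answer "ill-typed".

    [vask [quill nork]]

ill-typed

At [quill nork], nork : ⟨t, ⟨⟨e, t⟩, ⟨e, t⟩⟩⟩ takes quill : t, giving ⟨⟨e, t⟩, ⟨e, t⟩⟩.
At [vask [quill nork]]: neither e nor ⟨⟨e, t⟩, ⟨e, t⟩⟩ can take the other as argument; the node is ill-typed.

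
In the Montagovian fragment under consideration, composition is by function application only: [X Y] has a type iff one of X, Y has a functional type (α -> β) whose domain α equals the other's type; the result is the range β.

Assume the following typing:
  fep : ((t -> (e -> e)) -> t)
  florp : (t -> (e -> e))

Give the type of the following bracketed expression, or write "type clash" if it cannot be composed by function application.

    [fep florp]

[fep florp]: fep is ((t -> (e -> e)) -> t), florp is (t -> (e -> e)); result t.

t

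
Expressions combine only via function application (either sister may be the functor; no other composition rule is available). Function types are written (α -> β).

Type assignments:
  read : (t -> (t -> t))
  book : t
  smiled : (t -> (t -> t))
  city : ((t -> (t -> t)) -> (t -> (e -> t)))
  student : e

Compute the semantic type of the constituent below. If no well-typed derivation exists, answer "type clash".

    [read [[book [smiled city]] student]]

(t -> t)

At [smiled city], city : ((t -> (t -> t)) -> (t -> (e -> t))) takes smiled : (t -> (t -> t)), giving (t -> (e -> t)).
At [book [smiled city]], [smiled city] : (t -> (e -> t)) takes book : t, giving (e -> t).
At [[book [smiled city]] student], [book [smiled city]] : (e -> t) takes student : e, giving t.
At [read [[book [smiled city]] student]], read : (t -> (t -> t)) takes [[book [smiled city]] student] : t, giving (t -> t).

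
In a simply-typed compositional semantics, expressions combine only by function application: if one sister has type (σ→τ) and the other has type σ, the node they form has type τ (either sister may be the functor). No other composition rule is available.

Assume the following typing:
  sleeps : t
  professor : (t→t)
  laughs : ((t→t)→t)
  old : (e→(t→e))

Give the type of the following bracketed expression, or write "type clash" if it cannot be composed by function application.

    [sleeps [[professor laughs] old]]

type clash

[professor laughs]: functor laughs : ((t→t)→t), argument professor : (t→t); result t.
[[professor laughs] old]: t and (e→(t→e)) cannot combine by function application — type clash.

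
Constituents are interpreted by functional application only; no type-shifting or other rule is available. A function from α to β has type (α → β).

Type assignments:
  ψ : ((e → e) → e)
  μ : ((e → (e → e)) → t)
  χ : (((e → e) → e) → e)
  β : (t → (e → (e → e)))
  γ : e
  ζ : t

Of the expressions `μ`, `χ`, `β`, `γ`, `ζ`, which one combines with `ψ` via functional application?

μ : ((e → (e → e)) → t) — neither side's domain matches the other.
χ — combines: χ : (((e → e) → e) → e) takes ψ : ((e → e) → e) as argument, giving e.
β : (t → (e → (e → e))) — neither side's domain matches the other.
γ : e — neither side's domain matches the other.
ζ : t — neither side's domain matches the other.

χ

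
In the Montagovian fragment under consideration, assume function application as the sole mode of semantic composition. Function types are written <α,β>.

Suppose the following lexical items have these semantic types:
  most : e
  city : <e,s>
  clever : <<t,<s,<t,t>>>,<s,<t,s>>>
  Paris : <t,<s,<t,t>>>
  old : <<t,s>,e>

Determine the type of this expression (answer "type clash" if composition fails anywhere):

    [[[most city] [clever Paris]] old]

e

[most city]: <e,s> applied to e yields s.
[clever Paris]: <<t,<s,<t,t>>>,<s,<t,s>>> applied to <t,<s,<t,t>>> yields <s,<t,s>>.
[[most city] [clever Paris]]: <s,<t,s>> applied to s yields <t,s>.
[[[most city] [clever Paris]] old]: <<t,s>,e> applied to <t,s> yields e.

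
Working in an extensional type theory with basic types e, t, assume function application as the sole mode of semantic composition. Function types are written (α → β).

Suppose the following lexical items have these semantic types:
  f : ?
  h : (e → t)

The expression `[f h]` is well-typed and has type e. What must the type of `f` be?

((e → t) → e)

[f h] must have type e. The sister h has type (e → t); that is not a function onto e, so f must be the functor, of type ((e → t) → e).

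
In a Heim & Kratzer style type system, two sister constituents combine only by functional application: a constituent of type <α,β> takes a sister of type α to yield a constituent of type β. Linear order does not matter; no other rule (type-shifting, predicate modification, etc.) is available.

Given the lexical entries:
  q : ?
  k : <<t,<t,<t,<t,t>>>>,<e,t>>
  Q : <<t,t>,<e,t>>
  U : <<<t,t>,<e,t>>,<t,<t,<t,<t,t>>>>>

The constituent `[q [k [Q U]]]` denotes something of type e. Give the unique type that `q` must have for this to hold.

[q [k [Q U]]] is required to be e. [k [Q U]] : <e,t> cannot yield e as functor, so q : <<e,t>,e>.

<<e,t>,e>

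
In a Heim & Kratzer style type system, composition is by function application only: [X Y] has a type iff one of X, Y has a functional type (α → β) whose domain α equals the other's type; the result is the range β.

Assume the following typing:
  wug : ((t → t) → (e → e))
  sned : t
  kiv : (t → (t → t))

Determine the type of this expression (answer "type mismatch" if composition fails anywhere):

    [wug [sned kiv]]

[sned kiv]: functor kiv : (t → (t → t)), argument sned : t; result (t → t).
[wug [sned kiv]]: functor wug : ((t → t) → (e → e)), argument [sned kiv] : (t → t); result (e → e).

(e → e)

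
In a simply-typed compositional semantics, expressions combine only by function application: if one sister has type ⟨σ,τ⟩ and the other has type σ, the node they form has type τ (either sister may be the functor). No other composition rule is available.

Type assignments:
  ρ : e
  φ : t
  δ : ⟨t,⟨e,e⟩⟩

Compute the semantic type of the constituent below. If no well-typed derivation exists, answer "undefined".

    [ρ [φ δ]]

At [φ δ], δ : ⟨t,⟨e,e⟩⟩ takes φ : t, giving ⟨e,e⟩.
At [ρ [φ δ]], [φ δ] : ⟨e,e⟩ takes ρ : e, giving e.

e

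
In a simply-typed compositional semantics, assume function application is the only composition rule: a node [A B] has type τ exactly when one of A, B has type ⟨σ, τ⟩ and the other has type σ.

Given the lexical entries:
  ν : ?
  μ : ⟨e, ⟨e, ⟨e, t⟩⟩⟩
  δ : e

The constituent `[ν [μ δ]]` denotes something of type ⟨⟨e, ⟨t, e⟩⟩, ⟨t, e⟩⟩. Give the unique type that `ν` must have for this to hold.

⟨⟨e, ⟨e, t⟩⟩, ⟨⟨e, ⟨t, e⟩⟩, ⟨t, e⟩⟩⟩

For [ν [μ δ]] to have type ⟨⟨e, ⟨t, e⟩⟩, ⟨t, e⟩⟩ with [μ δ] of type ⟨e, ⟨e, t⟩⟩, ν must be the function: ν : ⟨⟨e, ⟨e, t⟩⟩, ⟨⟨e, ⟨t, e⟩⟩, ⟨t, e⟩⟩⟩.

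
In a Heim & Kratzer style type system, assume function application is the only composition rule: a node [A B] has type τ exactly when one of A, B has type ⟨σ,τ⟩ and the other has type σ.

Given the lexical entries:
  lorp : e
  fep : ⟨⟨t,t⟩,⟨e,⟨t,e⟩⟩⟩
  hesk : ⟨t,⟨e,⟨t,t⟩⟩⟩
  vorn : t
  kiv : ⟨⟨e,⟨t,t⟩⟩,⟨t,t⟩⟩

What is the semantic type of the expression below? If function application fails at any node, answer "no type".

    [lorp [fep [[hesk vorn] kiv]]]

[hesk vorn]: ⟨t,⟨e,⟨t,t⟩⟩⟩ applied to t yields ⟨e,⟨t,t⟩⟩.
[[hesk vorn] kiv]: ⟨⟨e,⟨t,t⟩⟩,⟨t,t⟩⟩ applied to ⟨e,⟨t,t⟩⟩ yields ⟨t,t⟩.
[fep [[hesk vorn] kiv]]: ⟨⟨t,t⟩,⟨e,⟨t,e⟩⟩⟩ applied to ⟨t,t⟩ yields ⟨e,⟨t,e⟩⟩.
[lorp [fep [[hesk vorn] kiv]]]: ⟨e,⟨t,e⟩⟩ applied to e yields ⟨t,e⟩.

⟨t,e⟩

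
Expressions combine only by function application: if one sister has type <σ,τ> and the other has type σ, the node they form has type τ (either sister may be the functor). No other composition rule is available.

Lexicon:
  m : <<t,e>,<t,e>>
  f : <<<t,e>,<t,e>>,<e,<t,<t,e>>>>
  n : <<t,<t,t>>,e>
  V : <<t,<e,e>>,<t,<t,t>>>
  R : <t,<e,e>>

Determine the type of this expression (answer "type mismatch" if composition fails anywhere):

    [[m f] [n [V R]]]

At [m f], f : <<<t,e>,<t,e>>,<e,<t,<t,e>>>> takes m : <<t,e>,<t,e>>, giving <e,<t,<t,e>>>.
At [V R], V : <<t,<e,e>>,<t,<t,t>>> takes R : <t,<e,e>>, giving <t,<t,t>>.
At [n [V R]], n : <<t,<t,t>>,e> takes [V R] : <t,<t,t>>, giving e.
At [[m f] [n [V R]]], [m f] : <e,<t,<t,e>>> takes [n [V R]] : e, giving <t,<t,e>>.

<t,<t,e>>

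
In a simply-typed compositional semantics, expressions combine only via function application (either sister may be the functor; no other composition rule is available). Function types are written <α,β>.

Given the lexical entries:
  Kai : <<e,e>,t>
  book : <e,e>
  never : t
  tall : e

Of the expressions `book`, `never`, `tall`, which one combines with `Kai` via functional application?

book

book — combines: Kai : <<e,e>,t> takes book : <e,e> as argument, giving t.
never : t — neither side's domain matches the other.
tall : e — neither side's domain matches the other.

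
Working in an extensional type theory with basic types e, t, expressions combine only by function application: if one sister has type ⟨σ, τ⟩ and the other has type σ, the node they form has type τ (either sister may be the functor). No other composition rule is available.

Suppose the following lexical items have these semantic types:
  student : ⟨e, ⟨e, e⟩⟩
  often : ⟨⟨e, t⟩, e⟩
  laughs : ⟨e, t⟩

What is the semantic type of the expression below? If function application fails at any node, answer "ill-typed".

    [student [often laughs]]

⟨e, e⟩

[often laughs]: functor often : ⟨⟨e, t⟩, e⟩, argument laughs : ⟨e, t⟩; result e.
[student [often laughs]]: functor student : ⟨e, ⟨e, e⟩⟩, argument [often laughs] : e; result ⟨e, e⟩.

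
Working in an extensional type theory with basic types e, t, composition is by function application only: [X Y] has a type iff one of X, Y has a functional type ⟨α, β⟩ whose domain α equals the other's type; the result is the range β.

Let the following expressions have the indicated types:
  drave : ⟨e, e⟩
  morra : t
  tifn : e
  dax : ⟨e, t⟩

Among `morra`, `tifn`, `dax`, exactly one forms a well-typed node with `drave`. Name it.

tifn

morra : t — does not combine with drave.
tifn — combines: drave : ⟨e, e⟩ takes tifn : e as argument, giving e.
dax : ⟨e, t⟩ — does not combine with drave.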